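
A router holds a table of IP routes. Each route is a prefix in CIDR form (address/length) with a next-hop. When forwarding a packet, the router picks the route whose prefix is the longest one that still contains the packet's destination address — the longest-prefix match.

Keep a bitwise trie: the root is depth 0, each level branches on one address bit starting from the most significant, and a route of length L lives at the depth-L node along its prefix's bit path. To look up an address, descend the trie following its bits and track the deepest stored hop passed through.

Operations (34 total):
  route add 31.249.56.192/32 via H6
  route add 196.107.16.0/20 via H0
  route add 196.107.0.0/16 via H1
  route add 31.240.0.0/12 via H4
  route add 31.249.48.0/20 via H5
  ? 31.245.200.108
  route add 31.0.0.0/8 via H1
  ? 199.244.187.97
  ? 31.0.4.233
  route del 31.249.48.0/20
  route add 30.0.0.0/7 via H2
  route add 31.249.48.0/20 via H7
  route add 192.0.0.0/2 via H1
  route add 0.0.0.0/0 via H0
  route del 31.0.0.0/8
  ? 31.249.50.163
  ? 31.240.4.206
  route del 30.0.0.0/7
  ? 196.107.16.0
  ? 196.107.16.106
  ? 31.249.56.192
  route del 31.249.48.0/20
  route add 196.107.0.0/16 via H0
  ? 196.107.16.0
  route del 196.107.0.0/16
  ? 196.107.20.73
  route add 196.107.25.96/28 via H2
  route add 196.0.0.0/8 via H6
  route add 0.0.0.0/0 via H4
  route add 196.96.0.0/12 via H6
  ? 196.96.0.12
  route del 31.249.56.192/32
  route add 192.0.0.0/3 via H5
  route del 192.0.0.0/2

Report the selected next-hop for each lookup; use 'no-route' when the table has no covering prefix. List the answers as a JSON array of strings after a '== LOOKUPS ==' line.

Process each operation:
  + 31.249.56.192/32 (H6) depth=32
  + 196.107.16.0/20 (H0) depth=20
  + 196.107.0.0/16 (H1) depth=16
  + 31.240.0.0/12 (H4) depth=12
  + 31.249.48.0/20 (H5) depth=20
  lookup 31.245.200.108: bits 000111111111 walk d0:-→d1:-→d2:-→d3:-→d4:-→d5:-→d6:-→d7:-→d8:-→d9:-→d10:-→d11:-→d12:H4 -> H4
  + 31.0.0.0/8 (H1) depth=8
  lookup 199.244.187.97: bits 110001 walk d0:-→d1:-→d2:-→d3:-→d4:-→d5:-→d6:- -> no-route
  lookup 31.0.4.233: bits 00011111 walk d0:-→d1:-→d2:-→d3:-→d4:-→d5:-→d6:-→d7:-→d8:H1 -> H1
  - 31.249.48.0/20 clear@20
  + 30.0.0.0/7 (H2) depth=7
  + 31.249.48.0/20 (H7) depth=20
  + 192.0.0.0/2 (H1) depth=2
  + 0.0.0.0/0 (H0) depth=0
  - 31.0.0.0/8 clear@8
  lookup 31.249.50.163: bits 00011111111110010011 walk d0:H0→d1:-→d2:-→d3:-→d4:-→d5:-→d6:-→d7:H2→d8:-→d9:-→d10:-→d11:-→d12:H4→d13:-→d14:-→d15:-→d16:-→d17:-→d18:-→d19:-→d20:H7 -> H7
  lookup 31.240.4.206: bits 000111111111 walk d0:H0→d1:-→d2:-→d3:-→d4:-→d5:-→d6:-→d7:H2→d8:-→d9:-→d10:-→d11:-→d12:H4 -> H4
  - 30.0.0.0/7 clear@7
  lookup 196.107.16.0: bits 11000100011010110001 walk d0:H0→d1:-→d2:H1→d3:-→d4:-→d5:-→d6:-→d7:-→d8:-→d9:-→d10:-→d11:-→d12:-→d13:-→d14:-→d15:-→d16:H1→d17:-→d18:-→d19:-→d20:H0 -> H0
  lookup 196.107.16.106: bits 11000100011010110001 walk d0:H0→d1:-→d2:H1→d3:-→d4:-→d5:-→d6:-→d7:-→d8:-→d9:-→d10:-→d11:-→d12:-→d13:-→d14:-→d15:-→d16:H1→d17:-→d18:-→d19:-→d20:H0 -> H0
  lookup 31.249.56.192: bits 00011111111110010011100011000000 walk d0:H0→d1:-→d2:-→d3:-→d4:-→d5:-→d6:-→d7:-→d8:-→d9:-→d10:-→d11:-→d12:H4→d13:-→d14:-→d15:-→d16:-→d17:-→d18:-→d19:-→d20:H7→d21:-→d22:-→d23:-→d24:-→d25:-→d26:-→d27:-→d28:-→d29:-→d30:-→d31:-→d32:H6 -> H6
  - 31.249.48.0/20 clear@20
  + 196.107.0.0/16 (H0) depth=16
  lookup 196.107.16.0: bits 11000100011010110001 walk d0:H0→d1:-→d2:H1→d3:-→d4:-→d5:-→d6:-→d7:-→d8:-→d9:-→d10:-→d11:-→d12:-→d13:-→d14:-→d15:-→d16:H0→d17:-→d18:-→d19:-→d20:H0 -> H0
  - 196.107.0.0/16 clear@16
  lookup 196.107.20.73: bits 11000100011010110001 walk d0:H0→d1:-→d2:H1→d3:-→d4:-→d5:-→d6:-→d7:-→d8:-→d9:-→d10:-→d11:-→d12:-→d13:-→d14:-→d15:-→d16:-→d17:-→d18:-→d19:-→d20:H0 -> H0
  + 196.107.25.96/28 (H2) depth=28
  + 196.0.0.0/8 (H6) depth=8
  + 0.0.0.0/0 (H4) depth=0
  + 196.96.0.0/12 (H6) depth=12
  lookup 196.96.0.12: bits 110001000110 walk d0:H4→d1:-→d2:H1→d3:-→d4:-→d5:-→d6:-→d7:-→d8:H6→d9:-→d10:-→d11:-→d12:H6 -> H6
  - 31.249.56.192/32 clear@32
  + 192.0.0.0/3 (H5) depth=3
  - 192.0.0.0/2 clear@2

== LOOKUPS ==
["H4","no-route","H1","H7","H4","H0","H0","H6","H0","H0","H6"]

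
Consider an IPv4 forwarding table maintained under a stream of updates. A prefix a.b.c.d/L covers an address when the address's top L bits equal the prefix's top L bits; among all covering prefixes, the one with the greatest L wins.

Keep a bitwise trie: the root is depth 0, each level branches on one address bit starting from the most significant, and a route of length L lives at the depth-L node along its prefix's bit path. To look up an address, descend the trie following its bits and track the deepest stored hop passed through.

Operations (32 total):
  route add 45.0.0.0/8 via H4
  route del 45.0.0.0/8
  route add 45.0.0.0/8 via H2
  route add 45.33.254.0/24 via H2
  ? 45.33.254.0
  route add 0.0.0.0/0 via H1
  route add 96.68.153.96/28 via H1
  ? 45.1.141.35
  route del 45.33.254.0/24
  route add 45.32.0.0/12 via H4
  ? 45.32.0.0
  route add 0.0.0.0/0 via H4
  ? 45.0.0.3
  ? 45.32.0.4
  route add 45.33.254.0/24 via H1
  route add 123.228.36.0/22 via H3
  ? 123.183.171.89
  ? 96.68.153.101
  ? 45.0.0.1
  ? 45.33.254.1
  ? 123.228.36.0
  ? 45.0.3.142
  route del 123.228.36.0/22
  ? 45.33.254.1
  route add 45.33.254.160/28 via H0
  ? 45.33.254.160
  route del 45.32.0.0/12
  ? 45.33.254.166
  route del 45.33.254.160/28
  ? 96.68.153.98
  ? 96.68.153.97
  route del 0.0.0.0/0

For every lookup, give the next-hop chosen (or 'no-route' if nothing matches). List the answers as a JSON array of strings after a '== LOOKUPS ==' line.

Trace:
  + 45.0.0.0/8 (H4) depth=8
  - 45.0.0.0/8 clear@8
  + 45.0.0.0/8 (H2) depth=8
  + 45.33.254.0/24 (H2) depth=24
  lookup 45.33.254.0: bits 001011010010000111111110 walk d0:-→d1:-→d2:-→d3:-→d4:-→d5:-→d6:-→d7:-→d8:H2→d9:-→d10:-→d11:-→d12:-→d13:-→d14:-→d15:-→d16:-→d17:-→d18:-→d19:-→d20:-→d21:-→d22:-→d23:-→d24:H2 -> H2
  + 0.0.0.0/0 (H1) depth=0
  + 96.68.153.96/28 (H1) depth=28
  lookup 45.1.141.35: bits 0010110100 walk d0:H1→d1:-→d2:-→d3:-→d4:-→d5:-→d6:-→d7:-→d8:H2→d9:-→d10:- -> H2
  - 45.33.254.0/24 clear@24
  + 45.32.0.0/12 (H4) depth=12
  lookup 45.32.0.0: bits 001011010010000 walk d0:H1→d1:-→d2:-→d3:-→d4:-→d5:-→d6:-→d7:-→d8:H2→d9:-→d10:-→d11:-→d12:H4→d13:-→d14:-→d15:- -> H4
  + 0.0.0.0/0 (H4) depth=0
  lookup 45.0.0.3: bits 0010110100 walk d0:H4→d1:-→d2:-→d3:-→d4:-→d5:-→d6:-→d7:-→d8:H2→d9:-→d10:- -> H2
  lookup 45.32.0.4: bits 001011010010000 walk d0:H4→d1:-→d2:-→d3:-→d4:-→d5:-→d6:-→d7:-→d8:H2→d9:-→d10:-→d11:-→d12:H4→d13:-→d14:-→d15:- -> H4
  + 45.33.254.0/24 (H1) depth=24
  + 123.228.36.0/22 (H3) depth=22
  lookup 123.183.171.89: bits 011110111 walk d0:H4→d1:-→d2:-→d3:-→d4:-→d5:-→d6:-→d7:-→d8:-→d9:- -> H4
  lookup 96.68.153.101: bits 0110000001000100100110010110 walk d0:H4→d1:-→d2:-→d3:-→d4:-→d5:-→d6:-→d7:-→d8:-→d9:-→d10:-→d11:-→d12:-→d13:-→d14:-→d15:-→d16:-→d17:-→d18:-→d19:-→d20:-→d21:-→d22:-→d23:-→d24:-→d25:-→d26:-→d27:-→d28:H1 -> H1
  lookup 45.0.0.1: bits 0010110100 walk d0:H4→d1:-→d2:-→d3:-→d4:-→d5:-→d6:-→d7:-→d8:H2→d9:-→d10:- -> H2
  lookup 45.33.254.1: bits 001011010010000111111110 walk d0:H4→d1:-→d2:-→d3:-→d4:-→d5:-→d6:-→d7:-→d8:H2→d9:-→d10:-→d11:-→d12:H4→d13:-→d14:-→d15:-→d16:-→d17:-→d18:-→d19:-→d20:-→d21:-→d22:-→d23:-→d24:H1 -> H1
  lookup 123.228.36.0: bits 0111101111100100001001 walk d0:H4→d1:-→d2:-→d3:-→d4:-→d5:-→d6:-→d7:-→d8:-→d9:-→d10:-→d11:-→d12:-→d13:-→d14:-→d15:-→d16:-→d17:-→d18:-→d19:-→d20:-→d21:-→d22:H3 -> H3
  lookup 45.0.3.142: bits 0010110100 walk d0:H4→d1:-→d2:-→d3:-→d4:-→d5:-→d6:-→d7:-→d8:H2→d9:-→d10:- -> H2
  - 123.228.36.0/22 clear@22
  lookup 45.33.254.1: bits 001011010010000111111110 walk d0:H4→d1:-→d2:-→d3:-→d4:-→d5:-→d6:-→d7:-→d8:H2→d9:-→d10:-→d11:-→d12:H4→d13:-→d14:-→d15:-→d16:-→d17:-→d18:-→d19:-→d20:-→d21:-→d22:-→d23:-→d24:H1 -> H1
  + 45.33.254.160/28 (H0) depth=28
  lookup 45.33.254.160: bits 0010110100100001111111101010 walk d0:H4→d1:-→d2:-→d3:-→d4:-→d5:-→d6:-→d7:-→d8:H2→d9:-→d10:-→d11:-→d12:H4→d13:-→d14:-→d15:-→d16:-→d17:-→d18:-→d19:-→d20:-→d21:-→d22:-→d23:-→d24:H1→d25:-→d26:-→d27:-→d28:H0 -> H0
  - 45.32.0.0/12 clear@12
  lookup 45.33.254.166: bits 0010110100100001111111101010 walk d0:H4→d1:-→d2:-→d3:-→d4:-→d5:-→d6:-→d7:-→d8:H2→d9:-→d10:-→d11:-→d12:-→d13:-→d14:-→d15:-→d16:-→d17:-→d18:-→d19:-→d20:-→d21:-→d22:-→d23:-→d24:H1→d25:-→d26:-→d27:-→d28:H0 -> H0
  - 45.33.254.160/28 clear@28
  lookup 96.68.153.98: bits 0110000001000100100110010110 walk d0:H4→d1:-→d2:-→d3:-→d4:-→d5:-→d6:-→d7:-→d8:-→d9:-→d10:-→d11:-→d12:-→d13:-→d14:-→d15:-→d16:-→d17:-→d18:-→d19:-→d20:-→d21:-→d22:-→d23:-→d24:-→d25:-→d26:-→d27:-→d28:H1 -> H1
  lookup 96.68.153.97: bits 0110000001000100100110010110 walk d0:H4→d1:-→d2:-→d3:-→d4:-→d5:-→d6:-→d7:-→d8:-→d9:-→d10:-→d11:-→d12:-→d13:-→d14:-→d15:-→d16:-→d17:-→d18:-→d19:-→d20:-→d21:-→d22:-→d23:-→d24:-→d25:-→d26:-→d27:-→d28:H1 -> H1
  - 0.0.0.0/0 clear@0

== LOOKUPS ==
["H2","H2","H4","H2","H4","H4","H1","H2","H1","H3","H2","H1","H0","H0","H1","H1"]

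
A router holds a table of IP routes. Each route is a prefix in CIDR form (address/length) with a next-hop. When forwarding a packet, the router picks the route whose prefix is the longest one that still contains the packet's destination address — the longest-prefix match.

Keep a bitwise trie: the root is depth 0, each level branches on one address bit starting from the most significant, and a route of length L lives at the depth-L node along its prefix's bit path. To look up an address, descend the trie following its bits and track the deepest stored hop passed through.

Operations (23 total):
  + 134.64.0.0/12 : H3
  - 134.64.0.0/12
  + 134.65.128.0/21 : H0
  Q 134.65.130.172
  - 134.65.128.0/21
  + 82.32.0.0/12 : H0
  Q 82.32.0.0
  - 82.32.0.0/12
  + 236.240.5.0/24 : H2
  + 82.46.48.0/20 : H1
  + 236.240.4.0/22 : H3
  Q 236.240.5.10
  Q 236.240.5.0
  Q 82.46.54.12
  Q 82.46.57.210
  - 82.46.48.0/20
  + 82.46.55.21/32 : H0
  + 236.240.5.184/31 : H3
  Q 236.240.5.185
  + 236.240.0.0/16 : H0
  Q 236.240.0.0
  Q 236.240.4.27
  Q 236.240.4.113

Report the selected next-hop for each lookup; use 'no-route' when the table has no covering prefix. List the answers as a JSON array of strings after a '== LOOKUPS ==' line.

Process each operation:
  + 134.64.0.0/12 (H3) depth=12
  del 134.64.0.0/12 (clear depth 12)
  + 134.65.128.0/21 (H0) depth=21
  Q 134.65.130.172: descend 100001100100000110000 ; hops seen [H0] ; pick H0
  del 134.65.128.0/21 (clear depth 21)
  + 82.32.0.0/12 (H0) depth=12
  Q 82.32.0.0: descend 010100100010 ; hops seen [H0] ; pick H0
  del 82.32.0.0/12 (clear depth 12)
  + 236.240.5.0/24 (H2) depth=24
  + 82.46.48.0/20 (H1) depth=20
  + 236.240.4.0/22 (H3) depth=22
  Q 236.240.5.10: descend 111011001111000000000101 ; hops seen [H3,H2] ; pick H2
  Q 236.240.5.0: descend 111011001111000000000101 ; hops seen [H3,H2] ; pick H2
  Q 82.46.54.12: descend 01010010001011100011 ; hops seen [H1] ; pick H1
  Q 82.46.57.210: descend 01010010001011100011 ; hops seen [H1] ; pick H1
  del 82.46.48.0/20 (clear depth 20)
  + 82.46.55.21/32 (H0) depth=32
  + 236.240.5.184/31 (H3) depth=31
  Q 236.240.5.185: descend 1110110011110000000001011011100 ; hops seen [H3,H2,H3] ; pick H3
  + 236.240.0.0/16 (H0) depth=16
  Q 236.240.0.0: descend 111011001111000000000 ; hops seen [H0] ; pick H0
  Q 236.240.4.27: descend 11101100111100000000010 ; hops seen [H0,H3] ; pick H3
  Q 236.240.4.113: descend 11101100111100000000010 ; hops seen [H0,H3] ; pick H3

== LOOKUPS ==
["H0","H0","H2","H2","H1","H1","H3","H0","H3","H3"]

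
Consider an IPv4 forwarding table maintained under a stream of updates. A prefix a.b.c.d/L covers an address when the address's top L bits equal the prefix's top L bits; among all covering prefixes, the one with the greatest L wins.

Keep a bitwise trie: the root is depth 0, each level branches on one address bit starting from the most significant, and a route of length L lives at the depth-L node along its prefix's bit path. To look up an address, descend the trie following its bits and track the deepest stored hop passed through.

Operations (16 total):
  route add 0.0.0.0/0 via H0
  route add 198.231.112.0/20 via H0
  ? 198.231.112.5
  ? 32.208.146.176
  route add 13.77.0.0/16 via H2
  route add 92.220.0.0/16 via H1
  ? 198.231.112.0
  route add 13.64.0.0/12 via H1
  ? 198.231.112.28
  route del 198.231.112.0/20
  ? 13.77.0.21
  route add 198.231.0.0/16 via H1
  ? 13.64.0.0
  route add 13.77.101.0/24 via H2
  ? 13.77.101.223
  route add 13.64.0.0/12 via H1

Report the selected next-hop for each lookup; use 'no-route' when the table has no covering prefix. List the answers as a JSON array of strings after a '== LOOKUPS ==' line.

Process each operation:
  add 0.0.0.0/0 -> H0 at depth 0
  add 198.231.112.0/20 -> H0 at depth 20
  ? 198.231.112.5  path d0:H0→d1:-→d2:-→d3:-→d4:-→d5:-→d6:-→d7:-→d8:-→d9:-→d10:-→d11:-→d12:-→d13:-→d14:-→d15:-→d16:-→d17:-→d18:-→d19:-→d20:H0  best=H0
  ? 32.208.146.176  path d0:H0  best=H0
  add 13.77.0.0/16 -> H2 at depth 16
  add 92.220.0.0/16 -> H1 at depth 16
  ? 198.231.112.0  path d0:H0→d1:-→d2:-→d3:-→d4:-→d5:-→d6:-→d7:-→d8:-→d9:-→d10:-→d11:-→d12:-→d13:-→d14:-→d15:-→d16:-→d17:-→d18:-→d19:-→d20:H0  best=H0
  add 13.64.0.0/12 -> H1 at depth 12
  ? 198.231.112.28  path d0:H0→d1:-→d2:-→d3:-→d4:-→d5:-→d6:-→d7:-→d8:-→d9:-→d10:-→d11:-→d12:-→d13:-→d14:-→d15:-→d16:-→d17:-→d18:-→d19:-→d20:H0  best=H0
  del 198.231.112.0/20 (clear depth 20)
  ? 13.77.0.21  path d0:H0→d1:-→d2:-→d3:-→d4:-→d5:-→d6:-→d7:-→d8:-→d9:-→d10:-→d11:-→d12:H1→d13:-→d14:-→d15:-→d16:H2  best=H2
  add 198.231.0.0/16 -> H1 at depth 16
  ? 13.64.0.0  path d0:H0→d1:-→d2:-→d3:-→d4:-→d5:-→d6:-→d7:-→d8:-→d9:-→d10:-→d11:-→d12:H1  best=H1
  add 13.77.101.0/24 -> H2 at depth 24
  ? 13.77.101.223  path d0:H0→d1:-→d2:-→d3:-→d4:-→d5:-→d6:-→d7:-→d8:-→d9:-→d10:-→d11:-→d12:H1→d13:-→d14:-→d15:-→d16:H2→d17:-→d18:-→d19:-→d20:-→d21:-→d22:-→d23:-→d24:H2  best=H2
  add 13.64.0.0/12 -> H1 at depth 12

== LOOKUPS ==
["H0","H0","H0","H0","H2","H1","H2"]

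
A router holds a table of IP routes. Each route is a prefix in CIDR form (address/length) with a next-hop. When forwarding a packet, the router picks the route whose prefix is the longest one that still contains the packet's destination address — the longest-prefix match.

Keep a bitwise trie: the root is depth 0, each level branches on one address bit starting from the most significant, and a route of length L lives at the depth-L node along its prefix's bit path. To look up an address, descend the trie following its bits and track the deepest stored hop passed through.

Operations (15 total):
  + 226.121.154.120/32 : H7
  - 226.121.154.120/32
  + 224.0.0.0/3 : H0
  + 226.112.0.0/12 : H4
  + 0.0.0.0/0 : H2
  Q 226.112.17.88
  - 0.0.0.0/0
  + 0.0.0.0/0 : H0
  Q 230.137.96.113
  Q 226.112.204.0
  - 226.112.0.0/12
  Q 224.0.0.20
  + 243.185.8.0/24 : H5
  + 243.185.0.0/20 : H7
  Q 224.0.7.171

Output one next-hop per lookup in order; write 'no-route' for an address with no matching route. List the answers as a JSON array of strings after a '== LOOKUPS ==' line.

Trace:
  add 226.121.154.120/32 -> H7 at depth 32
  del 226.121.154.120/32 (clear depth 32)
  add 224.0.0.0/3 -> H0 at depth 3
  add 226.112.0.0/12 -> H4 at depth 12
  add 0.0.0.0/0 -> H2 at depth 0
  lookup 226.112.17.88: bits 111000100111 walk d0:H2→d1:-→d2:-→d3:H0→d4:-→d5:-→d6:-→d7:-→d8:-→d9:-→d10:-→d11:-→d12:H4 -> H4
  del 0.0.0.0/0 (clear depth 0)
  add 0.0.0.0/0 -> H0 at depth 0
  lookup 230.137.96.113: bits 11100 walk d0:H0→d1:-→d2:-→d3:H0→d4:-→d5:- -> H0
  lookup 226.112.204.0: bits 111000100111 walk d0:H0→d1:-→d2:-→d3:H0→d4:-→d5:-→d6:-→d7:-→d8:-→d9:-→d10:-→d11:-→d12:H4 -> H4
  del 226.112.0.0/12 (clear depth 12)
  lookup 224.0.0.20: bits 111000 walk d0:H0→d1:-→d2:-→d3:H0→d4:-→d5:-→d6:- -> H0
  add 243.185.8.0/24 -> H5 at depth 24
  add 243.185.0.0/20 -> H7 at depth 20
  lookup 224.0.7.171: bits 111000 walk d0:H0→d1:-→d2:-→d3:H0→d4:-→d5:-→d6:- -> H0

== LOOKUPS ==
["H4","H0","H4","H0","H0"]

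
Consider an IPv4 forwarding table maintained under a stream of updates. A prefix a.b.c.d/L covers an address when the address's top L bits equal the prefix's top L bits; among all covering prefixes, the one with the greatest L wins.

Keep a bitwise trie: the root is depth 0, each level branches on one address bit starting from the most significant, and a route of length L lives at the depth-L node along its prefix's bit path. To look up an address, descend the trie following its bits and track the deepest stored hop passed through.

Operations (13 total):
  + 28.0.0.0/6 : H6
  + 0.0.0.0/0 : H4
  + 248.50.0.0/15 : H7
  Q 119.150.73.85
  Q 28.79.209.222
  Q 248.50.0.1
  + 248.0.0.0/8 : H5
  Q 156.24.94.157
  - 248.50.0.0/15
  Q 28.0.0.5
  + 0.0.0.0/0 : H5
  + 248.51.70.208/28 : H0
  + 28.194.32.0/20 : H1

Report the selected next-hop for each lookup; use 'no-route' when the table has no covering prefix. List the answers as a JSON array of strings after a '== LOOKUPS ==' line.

Trace:
  add 28.0.0.0/6 -> H6 at depth 6
  add 0.0.0.0/0 -> H4 at depth 0
  add 248.50.0.0/15 -> H7 at depth 15
  lookup 119.150.73.85: bits 0 walk d0:H4→d1:- -> H4
  lookup 28.79.209.222: bits 000111 walk d0:H4→d1:-→d2:-→d3:-→d4:-→d5:-→d6:H6 -> H6
  lookup 248.50.0.1: bits 111110000011001 walk d0:H4→d1:-→d2:-→d3:-→d4:-→d5:-→d6:-→d7:-→d8:-→d9:-→d10:-→d11:-→d12:-→d13:-→d14:-→d15:H7 -> H7
  add 248.0.0.0/8 -> H5 at depth 8
  lookup 156.24.94.157: bits 1 walk d0:H4→d1:- -> H4
  del 248.50.0.0/15 (clear depth 15)
  lookup 28.0.0.5: bits 000111 walk d0:H4→d1:-→d2:-→d3:-→d4:-→d5:-→d6:H6 -> H6
  add 0.0.0.0/0 -> H5 at depth 0
  add 248.51.70.208/28 -> H0 at depth 28
  add 28.194.32.0/20 -> H1 at depth 20

== LOOKUPS ==
["H4","H6","H7","H4","H6"]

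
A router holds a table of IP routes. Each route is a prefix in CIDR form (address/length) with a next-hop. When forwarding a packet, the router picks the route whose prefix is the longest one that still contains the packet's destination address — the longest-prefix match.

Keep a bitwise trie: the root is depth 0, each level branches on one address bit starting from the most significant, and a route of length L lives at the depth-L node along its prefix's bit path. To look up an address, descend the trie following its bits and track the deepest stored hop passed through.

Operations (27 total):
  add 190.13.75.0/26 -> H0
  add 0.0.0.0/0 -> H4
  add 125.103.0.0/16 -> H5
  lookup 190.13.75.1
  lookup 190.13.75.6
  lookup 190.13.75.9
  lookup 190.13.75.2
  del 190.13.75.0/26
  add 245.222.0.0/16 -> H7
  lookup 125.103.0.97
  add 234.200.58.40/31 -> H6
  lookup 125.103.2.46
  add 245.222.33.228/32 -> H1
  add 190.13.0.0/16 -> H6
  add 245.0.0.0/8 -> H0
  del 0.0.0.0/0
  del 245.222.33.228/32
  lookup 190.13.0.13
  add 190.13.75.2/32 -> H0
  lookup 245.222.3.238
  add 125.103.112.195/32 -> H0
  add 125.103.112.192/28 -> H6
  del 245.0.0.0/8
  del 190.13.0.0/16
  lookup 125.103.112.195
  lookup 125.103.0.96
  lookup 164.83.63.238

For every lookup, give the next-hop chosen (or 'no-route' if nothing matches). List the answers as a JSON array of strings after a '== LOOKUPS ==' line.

Process each operation:
  + 190.13.75.0/26 (H0) depth=26
  + 0.0.0.0/0 (H4) depth=0
  + 125.103.0.0/16 (H5) depth=16
  lookup 190.13.75.1: bits 10111110000011010100101100 walk d0:H4→d1:-→d2:-→d3:-→d4:-→d5:-→d6:-→d7:-→d8:-→d9:-→d10:-→d11:-→d12:-→d13:-→d14:-→d15:-→d16:-→d17:-→d18:-→d19:-→d20:-→d21:-→d22:-→d23:-→d24:-→d25:-→d26:H0 -> H0
  lookup 190.13.75.6: bits 10111110000011010100101100 walk d0:H4→d1:-→d2:-→d3:-→d4:-→d5:-→d6:-→d7:-→d8:-→d9:-→d10:-→d11:-→d12:-→d13:-→d14:-→d15:-→d16:-→d17:-→d18:-→d19:-→d20:-→d21:-→d22:-→d23:-→d24:-→d25:-→d26:H0 -> H0
  lookup 190.13.75.9: bits 10111110000011010100101100 walk d0:H4→d1:-→d2:-→d3:-→d4:-→d5:-→d6:-→d7:-→d8:-→d9:-→d10:-→d11:-→d12:-→d13:-→d14:-→d15:-→d16:-→d17:-→d18:-→d19:-→d20:-→d21:-→d22:-→d23:-→d24:-→d25:-→d26:H0 -> H0
  lookup 190.13.75.2: bits 10111110000011010100101100 walk d0:H4→d1:-→d2:-→d3:-→d4:-→d5:-→d6:-→d7:-→d8:-→d9:-→d10:-→d11:-→d12:-→d13:-→d14:-→d15:-→d16:-→d17:-→d18:-→d19:-→d20:-→d21:-→d22:-→d23:-→d24:-→d25:-→d26:H0 -> H0
  del 190.13.75.0/26 (clear depth 26)
  + 245.222.0.0/16 (H7) depth=16
  lookup 125.103.0.97: bits 0111110101100111 walk d0:H4→d1:-→d2:-→d3:-→d4:-→d5:-→d6:-→d7:-→d8:-→d9:-→d10:-→d11:-→d12:-→d13:-→d14:-→d15:-→d16:H5 -> H5
  + 234.200.58.40/31 (H6) depth=31
  lookup 125.103.2.46: bits 0111110101100111 walk d0:H4→d1:-→d2:-→d3:-→d4:-→d5:-→d6:-→d7:-→d8:-→d9:-→d10:-→d11:-→d12:-→d13:-→d14:-→d15:-→d16:H5 -> H5
  + 245.222.33.228/32 (H1) depth=32
  + 190.13.0.0/16 (H6) depth=16
  + 245.0.0.0/8 (H0) depth=8
  del 0.0.0.0/0 (clear depth 0)
  del 245.222.33.228/32 (clear depth 32)
  lookup 190.13.0.13: bits 10111110000011010 walk d0:-→d1:-→d2:-→d3:-→d4:-→d5:-→d6:-→d7:-→d8:-→d9:-→d10:-→d11:-→d12:-→d13:-→d14:-→d15:-→d16:H6→d17:- -> H6
  + 190.13.75.2/32 (H0) depth=32
  lookup 245.222.3.238: bits 111101011101111000 walk d0:-→d1:-→d2:-→d3:-→d4:-→d5:-→d6:-→d7:-→d8:H0→d9:-→d10:-→d11:-→d12:-→d13:-→d14:-→d15:-→d16:H7→d17:-→d18:- -> H7
  + 125.103.112.195/32 (H0) depth=32
  + 125.103.112.192/28 (H6) depth=28
  del 245.0.0.0/8 (clear depth 8)
  del 190.13.0.0/16 (clear depth 16)
  lookup 125.103.112.195: bits 01111101011001110111000011000011 walk d0:-→d1:-→d2:-→d3:-→d4:-→d5:-→d6:-→d7:-→d8:-→d9:-→d10:-→d11:-→d12:-→d13:-→d14:-→d15:-→d16:H5→d17:-→d18:-→d19:-→d20:-→d21:-→d22:-→d23:-→d24:-→d25:-→d26:-→d27:-→d28:H6→d29:-→d30:-→d31:-→d32:H0 -> H0
  lookup 125.103.0.96: bits 01111101011001110 walk d0:-→d1:-→d2:-→d3:-→d4:-→d5:-→d6:-→d7:-→d8:-→d9:-→d10:-→d11:-→d12:-→d13:-→d14:-→d15:-→d16:H5→d17:- -> H5
  lookup 164.83.63.238: bits 101 walk d0:-→d1:-→d2:-→d3:- -> no-route

== LOOKUPS ==
["H0","H0","H0","H0","H5","H5","H6","H7","H0","H5","no-route"]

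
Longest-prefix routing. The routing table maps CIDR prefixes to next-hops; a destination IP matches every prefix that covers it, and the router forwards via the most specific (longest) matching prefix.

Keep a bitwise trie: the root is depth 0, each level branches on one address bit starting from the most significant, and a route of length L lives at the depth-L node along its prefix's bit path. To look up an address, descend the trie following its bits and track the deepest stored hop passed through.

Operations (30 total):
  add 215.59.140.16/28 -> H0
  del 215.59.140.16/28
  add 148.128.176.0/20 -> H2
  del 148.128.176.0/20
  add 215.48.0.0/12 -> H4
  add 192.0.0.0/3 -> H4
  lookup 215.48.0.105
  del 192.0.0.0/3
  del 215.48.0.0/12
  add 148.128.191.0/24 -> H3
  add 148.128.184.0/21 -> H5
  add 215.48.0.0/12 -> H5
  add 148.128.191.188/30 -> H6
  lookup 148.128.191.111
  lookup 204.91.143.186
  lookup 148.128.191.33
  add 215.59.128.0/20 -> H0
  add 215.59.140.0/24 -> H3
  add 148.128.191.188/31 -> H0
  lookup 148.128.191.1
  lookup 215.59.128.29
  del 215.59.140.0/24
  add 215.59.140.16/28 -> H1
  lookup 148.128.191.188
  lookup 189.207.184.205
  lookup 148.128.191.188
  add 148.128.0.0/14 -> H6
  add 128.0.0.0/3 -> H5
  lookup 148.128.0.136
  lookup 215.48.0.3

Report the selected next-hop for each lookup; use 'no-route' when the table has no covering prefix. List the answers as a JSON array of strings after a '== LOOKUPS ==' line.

Trace:
  add 215.59.140.16/28 -> H0 at depth 28
  - 215.59.140.16/28 clear@28
  add 148.128.176.0/20 -> H2 at depth 20
  - 148.128.176.0/20 clear@20
  add 215.48.0.0/12 -> H4 at depth 12
  add 192.0.0.0/3 -> H4 at depth 3
  ? 215.48.0.105  path d0:-→d1:-→d2:-→d3:H4→d4:-→d5:-→d6:-→d7:-→d8:-→d9:-→d10:-→d11:-→d12:H4  best=H4
  - 192.0.0.0/3 clear@3
  - 215.48.0.0/12 clear@12
  add 148.128.191.0/24 -> H3 at depth 24
  add 148.128.184.0/21 -> H5 at depth 21
  add 215.48.0.0/12 -> H5 at depth 12
  add 148.128.191.188/30 -> H6 at depth 30
  ? 148.128.191.111  path d0:-→d1:-→d2:-→d3:-→d4:-→d5:-→d6:-→d7:-→d8:-→d9:-→d10:-→d11:-→d12:-→d13:-→d14:-→d15:-→d16:-→d17:-→d18:-→d19:-→d20:-→d21:H5→d22:-→d23:-→d24:H3  best=H3
  ? 204.91.143.186  path d0:-→d1:-→d2:-→d3:-  best=no-route
  ? 148.128.191.33  path d0:-→d1:-→d2:-→d3:-→d4:-→d5:-→d6:-→d7:-→d8:-→d9:-→d10:-→d11:-→d12:-→d13:-→d14:-→d15:-→d16:-→d17:-→d18:-→d19:-→d20:-→d21:H5→d22:-→d23:-→d24:H3  best=H3
  add 215.59.128.0/20 -> H0 at depth 20
  add 215.59.140.0/24 -> H3 at depth 24
  add 148.128.191.188/31 -> H0 at depth 31
  ? 148.128.191.1  path d0:-→d1:-→d2:-→d3:-→d4:-→d5:-→d6:-→d7:-→d8:-→d9:-→d10:-→d11:-→d12:-→d13:-→d14:-→d15:-→d16:-→d17:-→d18:-→d19:-→d20:-→d21:H5→d22:-→d23:-→d24:H3  best=H3
  ? 215.59.128.29  path d0:-→d1:-→d2:-→d3:-→d4:-→d5:-→d6:-→d7:-→d8:-→d9:-→d10:-→d11:-→d12:H5→d13:-→d14:-→d15:-→d16:-→d17:-→d18:-→d19:-→d20:H0  best=H0
  - 215.59.140.0/24 clear@24
  add 215.59.140.16/28 -> H1 at depth 28
  ? 148.128.191.188  path d0:-→d1:-→d2:-→d3:-→d4:-→d5:-→d6:-→d7:-→d8:-→d9:-→d10:-→d11:-→d12:-→d13:-→d14:-→d15:-→d16:-→d17:-→d18:-→d19:-→d20:-→d21:H5→d22:-→d23:-→d24:H3→d25:-→d26:-→d27:-→d28:-→d29:-→d30:H6→d31:H0  best=H0
  ? 189.207.184.205  path d0:-→d1:-→d2:-  best=no-route
  ? 148.128.191.188  path d0:-→d1:-→d2:-→d3:-→d4:-→d5:-→d6:-→d7:-→d8:-→d9:-→d10:-→d11:-→d12:-→d13:-→d14:-→d15:-→d16:-→d17:-→d18:-→d19:-→d20:-→d21:H5→d22:-→d23:-→d24:H3→d25:-→d26:-→d27:-→d28:-→d29:-→d30:H6→d31:H0  best=H0
  add 148.128.0.0/14 -> H6 at depth 14
  add 128.0.0.0/3 -> H5 at depth 3
  ? 148.128.0.136  path d0:-→d1:-→d2:-→d3:H5→d4:-→d5:-→d6:-→d7:-→d8:-→d9:-→d10:-→d11:-→d12:-→d13:-→d14:H6→d15:-→d16:-  best=H6
  ? 215.48.0.3  path d0:-→d1:-→d2:-→d3:-→d4:-→d5:-→d6:-→d7:-→d8:-→d9:-→d10:-→d11:-→d12:H5  best=H5

== LOOKUPS ==
["H4","H3","no-route","H3","H3","H0","H0","no-route","H0","H6","H5"]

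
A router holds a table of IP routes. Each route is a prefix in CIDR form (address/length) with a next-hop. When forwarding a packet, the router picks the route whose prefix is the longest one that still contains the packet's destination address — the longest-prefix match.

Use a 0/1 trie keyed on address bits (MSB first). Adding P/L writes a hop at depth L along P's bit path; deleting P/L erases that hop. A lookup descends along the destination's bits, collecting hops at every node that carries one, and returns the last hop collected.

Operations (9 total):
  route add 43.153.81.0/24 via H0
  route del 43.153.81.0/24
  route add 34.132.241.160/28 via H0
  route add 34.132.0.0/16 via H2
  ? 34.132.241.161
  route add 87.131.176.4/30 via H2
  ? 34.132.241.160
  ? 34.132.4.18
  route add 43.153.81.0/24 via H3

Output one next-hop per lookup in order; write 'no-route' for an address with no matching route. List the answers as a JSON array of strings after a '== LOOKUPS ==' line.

Trace:
  add 43.153.81.0/24 -> H0 at depth 24
  del 43.153.81.0/24 (clear depth 24)
  add 34.132.241.160/28 -> H0 at depth 28
  add 34.132.0.0/16 -> H2 at depth 16
  lookup 34.132.241.161: bits 0010001010000100111100011010 walk d0:-→d1:-→d2:-→d3:-→d4:-→d5:-→d6:-→d7:-→d8:-→d9:-→d10:-→d11:-→d12:-→d13:-→d14:-→d15:-→d16:H2→d17:-→d18:-→d19:-→d20:-→d21:-→d22:-→d23:-→d24:-→d25:-→d26:-→d27:-→d28:H0 -> H0
  add 87.131.176.4/30 -> H2 at depth 30
  lookup 34.132.241.160: bits 0010001010000100111100011010 walk d0:-→d1:-→d2:-→d3:-→d4:-→d5:-→d6:-→d7:-→d8:-→d9:-→d10:-→d11:-→d12:-→d13:-→d14:-→d15:-→d16:H2→d17:-→d18:-→d19:-→d20:-→d21:-→d22:-→d23:-→d24:-→d25:-→d26:-→d27:-→d28:H0 -> H0
  lookup 34.132.4.18: bits 0010001010000100 walk d0:-→d1:-→d2:-→d3:-→d4:-→d5:-→d6:-→d7:-→d8:-→d9:-→d10:-→d11:-→d12:-→d13:-→d14:-→d15:-→d16:H2 -> H2
  add 43.153.81.0/24 -> H3 at depth 24

== LOOKUPS ==
["H0","H0","H2"]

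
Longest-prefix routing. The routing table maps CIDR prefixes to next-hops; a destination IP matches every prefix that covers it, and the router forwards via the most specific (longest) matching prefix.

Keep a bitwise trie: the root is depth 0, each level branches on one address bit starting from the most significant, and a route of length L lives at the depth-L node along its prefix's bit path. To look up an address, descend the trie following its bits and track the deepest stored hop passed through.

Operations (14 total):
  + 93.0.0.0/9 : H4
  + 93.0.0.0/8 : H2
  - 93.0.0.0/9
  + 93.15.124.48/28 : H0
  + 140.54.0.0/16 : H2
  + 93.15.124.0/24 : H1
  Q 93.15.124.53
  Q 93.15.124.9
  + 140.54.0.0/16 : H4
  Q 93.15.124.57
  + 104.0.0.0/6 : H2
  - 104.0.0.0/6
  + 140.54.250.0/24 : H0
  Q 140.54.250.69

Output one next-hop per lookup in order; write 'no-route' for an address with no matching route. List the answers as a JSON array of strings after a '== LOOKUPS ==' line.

Apply in order:
  + 93.0.0.0/9 (H4) depth=9
  + 93.0.0.0/8 (H2) depth=8
  - 93.0.0.0/9 clear@9
  + 93.15.124.48/28 (H0) depth=28
  + 140.54.0.0/16 (H2) depth=16
  + 93.15.124.0/24 (H1) depth=24
  lookup 93.15.124.53: bits 0101110100001111011111000011 walk d0:-→d1:-→d2:-→d3:-→d4:-→d5:-→d6:-→d7:-→d8:H2→d9:-→d10:-→d11:-→d12:-→d13:-→d14:-→d15:-→d16:-→d17:-→d18:-→d19:-→d20:-→d21:-→d22:-→d23:-→d24:H1→d25:-→d26:-→d27:-→d28:H0 -> H0
  lookup 93.15.124.9: bits 01011101000011110111110000 walk d0:-→d1:-→d2:-→d3:-→d4:-→d5:-→d6:-→d7:-→d8:H2→d9:-→d10:-→d11:-→d12:-→d13:-→d14:-→d15:-→d16:-→d17:-→d18:-→d19:-→d20:-→d21:-→d22:-→d23:-→d24:H1→d25:-→d26:- -> H1
  + 140.54.0.0/16 (H4) depth=16
  lookup 93.15.124.57: bits 0101110100001111011111000011 walk d0:-→d1:-→d2:-→d3:-→d4:-→d5:-→d6:-→d7:-→d8:H2→d9:-→d10:-→d11:-→d12:-→d13:-→d14:-→d15:-→d16:-→d17:-→d18:-→d19:-→d20:-→d21:-→d22:-→d23:-→d24:H1→d25:-→d26:-→d27:-→d28:H0 -> H0
  + 104.0.0.0/6 (H2) depth=6
  - 104.0.0.0/6 clear@6
  + 140.54.250.0/24 (H0) depth=24
  lookup 140.54.250.69: bits 100011000011011011111010 walk d0:-→d1:-→d2:-→d3:-→d4:-→d5:-→d6:-→d7:-→d8:-→d9:-→d10:-→d11:-→d12:-→d13:-→d14:-→d15:-→d16:H4→d17:-→d18:-→d19:-→d20:-→d21:-→d22:-→d23:-→d24:H0 -> H0

== LOOKUPS ==
["H0","H1","H0","H0"]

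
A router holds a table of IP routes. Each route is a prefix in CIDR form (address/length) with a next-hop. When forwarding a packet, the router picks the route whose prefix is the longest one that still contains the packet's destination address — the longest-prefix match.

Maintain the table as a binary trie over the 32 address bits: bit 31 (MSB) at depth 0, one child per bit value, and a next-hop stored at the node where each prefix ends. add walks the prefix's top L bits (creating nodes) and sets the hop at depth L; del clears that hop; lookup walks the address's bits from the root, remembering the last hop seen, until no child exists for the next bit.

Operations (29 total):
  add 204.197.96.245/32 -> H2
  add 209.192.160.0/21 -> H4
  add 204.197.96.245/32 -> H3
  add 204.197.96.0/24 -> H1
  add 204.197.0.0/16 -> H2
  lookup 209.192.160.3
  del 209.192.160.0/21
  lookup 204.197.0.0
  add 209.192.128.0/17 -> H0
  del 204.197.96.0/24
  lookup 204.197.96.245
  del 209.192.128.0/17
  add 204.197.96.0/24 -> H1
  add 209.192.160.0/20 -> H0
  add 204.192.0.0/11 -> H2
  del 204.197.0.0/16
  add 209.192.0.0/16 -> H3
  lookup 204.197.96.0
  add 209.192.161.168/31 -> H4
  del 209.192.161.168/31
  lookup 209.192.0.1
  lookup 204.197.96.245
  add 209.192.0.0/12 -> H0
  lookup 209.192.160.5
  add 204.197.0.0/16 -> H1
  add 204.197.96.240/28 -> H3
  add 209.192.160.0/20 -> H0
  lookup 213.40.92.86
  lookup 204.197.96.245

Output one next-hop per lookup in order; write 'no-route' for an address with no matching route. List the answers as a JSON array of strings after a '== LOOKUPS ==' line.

Trace:
  + 204.197.96.245/32 (H2) depth=32
  + 209.192.160.0/21 (H4) depth=21
  + 204.197.96.245/32 (H3) depth=32
  + 204.197.96.0/24 (H1) depth=24
  + 204.197.0.0/16 (H2) depth=16
  ? 209.192.160.3  path d0:-→d1:-→d2:-→d3:-→d4:-→d5:-→d6:-→d7:-→d8:-→d9:-→d10:-→d11:-→d12:-→d13:-→d14:-→d15:-→d16:-→d17:-→d18:-→d19:-→d20:-→d21:H4  best=H4
  del 209.192.160.0/21 (clear depth 21)
  ? 204.197.0.0  path d0:-→d1:-→d2:-→d3:-→d4:-→d5:-→d6:-→d7:-→d8:-→d9:-→d10:-→d11:-→d12:-→d13:-→d14:-→d15:-→d16:H2→d17:-  best=H2
  + 209.192.128.0/17 (H0) depth=17
  del 204.197.96.0/24 (clear depth 24)
  ? 204.197.96.245  path d0:-→d1:-→d2:-→d3:-→d4:-→d5:-→d6:-→d7:-→d8:-→d9:-→d10:-→d11:-→d12:-→d13:-→d14:-→d15:-→d16:H2→d17:-→d18:-→d19:-→d20:-→d21:-→d22:-→d23:-→d24:-→d25:-→d26:-→d27:-→d28:-→d29:-→d30:-→d31:-→d32:H3  best=H3
  del 209.192.128.0/17 (clear depth 17)
  + 204.197.96.0/24 (H1) depth=24
  + 209.192.160.0/20 (H0) depth=20
  + 204.192.0.0/11 (H2) depth=11
  del 204.197.0.0/16 (clear depth 16)
  + 209.192.0.0/16 (H3) depth=16
  ? 204.197.96.0  path d0:-→d1:-→d2:-→d3:-→d4:-→d5:-→d6:-→d7:-→d8:-→d9:-→d10:-→d11:H2→d12:-→d13:-→d14:-→d15:-→d16:-→d17:-→d18:-→d19:-→d20:-→d21:-→d22:-→d23:-→d24:H1  best=H1
  + 209.192.161.168/31 (H4) depth=31
  del 209.192.161.168/31 (clear depth 31)
  ? 209.192.0.1  path d0:-→d1:-→d2:-→d3:-→d4:-→d5:-→d6:-→d7:-→d8:-→d9:-→d10:-→d11:-→d12:-→d13:-→d14:-→d15:-→d16:H3  best=H3
  ? 204.197.96.245  path d0:-→d1:-→d2:-→d3:-→d4:-→d5:-→d6:-→d7:-→d8:-→d9:-→d10:-→d11:H2→d12:-→d13:-→d14:-→d15:-→d16:-→d17:-→d18:-→d19:-→d20:-→d21:-→d22:-→d23:-→d24:H1→d25:-→d26:-→d27:-→d28:-→d29:-→d30:-→d31:-→d32:H3  best=H3
  + 209.192.0.0/12 (H0) depth=12
  ? 209.192.160.5  path d0:-→d1:-→d2:-→d3:-→d4:-→d5:-→d6:-→d7:-→d8:-→d9:-→d10:-→d11:-→d12:H0→d13:-→d14:-→d15:-→d16:H3→d17:-→d18:-→d19:-→d20:H0→d21:-→d22:-→d23:-  best=H0
  + 204.197.0.0/16 (H1) depth=16
  + 204.197.96.240/28 (H3) depth=28
  + 209.192.160.0/20 (H0) depth=20
  ? 213.40.92.86  path d0:-→d1:-→d2:-→d3:-→d4:-→d5:-  best=no-route
  ? 204.197.96.245  path d0:-→d1:-→d2:-→d3:-→d4:-→d5:-→d6:-→d7:-→d8:-→d9:-→d10:-→d11:H2→d12:-→d13:-→d14:-→d15:-→d16:H1→d17:-→d18:-→d19:-→d20:-→d21:-→d22:-→d23:-→d24:H1→d25:-→d26:-→d27:-→d28:H3→d29:-→d30:-→d31:-→d32:H3  best=H3

== LOOKUPS ==
["H4","H2","H3","H1","H3","H3","H0","no-route","H3"]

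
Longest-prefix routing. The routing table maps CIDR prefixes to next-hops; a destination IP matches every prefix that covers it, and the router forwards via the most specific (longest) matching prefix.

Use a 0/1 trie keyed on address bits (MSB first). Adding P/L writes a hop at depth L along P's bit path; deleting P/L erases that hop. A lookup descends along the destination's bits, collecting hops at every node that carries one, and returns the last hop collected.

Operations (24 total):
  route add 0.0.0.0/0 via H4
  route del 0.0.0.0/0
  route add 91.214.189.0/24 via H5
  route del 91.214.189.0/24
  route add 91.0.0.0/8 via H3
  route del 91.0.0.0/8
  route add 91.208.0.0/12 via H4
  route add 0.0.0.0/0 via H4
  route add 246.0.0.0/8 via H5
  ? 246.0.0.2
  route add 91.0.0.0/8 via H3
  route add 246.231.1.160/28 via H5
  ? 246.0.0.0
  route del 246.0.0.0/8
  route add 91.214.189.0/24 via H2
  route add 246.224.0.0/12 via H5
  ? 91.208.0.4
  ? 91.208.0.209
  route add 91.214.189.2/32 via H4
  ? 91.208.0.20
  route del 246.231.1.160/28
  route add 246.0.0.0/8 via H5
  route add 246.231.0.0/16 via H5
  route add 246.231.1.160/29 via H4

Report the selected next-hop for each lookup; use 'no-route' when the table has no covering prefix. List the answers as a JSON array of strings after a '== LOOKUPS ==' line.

Process each operation:
  + 0.0.0.0/0 (H4) depth=0
  del 0.0.0.0/0 (clear depth 0)
  + 91.214.189.0/24 (H5) depth=24
  del 91.214.189.0/24 (clear depth 24)
  + 91.0.0.0/8 (H3) depth=8
  del 91.0.0.0/8 (clear depth 8)
  + 91.208.0.0/12 (H4) depth=12
  + 0.0.0.0/0 (H4) depth=0
  + 246.0.0.0/8 (H5) depth=8
  ? 246.0.0.2  path d0:H4→d1:-→d2:-→d3:-→d4:-→d5:-→d6:-→d7:-→d8:H5  best=H5
  + 91.0.0.0/8 (H3) depth=8
  + 246.231.1.160/28 (H5) depth=28
  ? 246.0.0.0  path d0:H4→d1:-→d2:-→d3:-→d4:-→d5:-→d6:-→d7:-→d8:H5  best=H5
  del 246.0.0.0/8 (clear depth 8)
  + 91.214.189.0/24 (H2) depth=24
  + 246.224.0.0/12 (H5) depth=12
  ? 91.208.0.4  path d0:H4→d1:-→d2:-→d3:-→d4:-→d5:-→d6:-→d7:-→d8:H3→d9:-→d10:-→d11:-→d12:H4→d13:-  best=H4
  ? 91.208.0.209  path d0:H4→d1:-→d2:-→d3:-→d4:-→d5:-→d6:-→d7:-→d8:H3→d9:-→d10:-→d11:-→d12:H4→d13:-  best=H4
  + 91.214.189.2/32 (H4) depth=32
  ? 91.208.0.20  path d0:H4→d1:-→d2:-→d3:-→d4:-→d5:-→d6:-→d7:-→d8:H3→d9:-→d10:-→d11:-→d12:H4→d13:-  best=H4
  del 246.231.1.160/28 (clear depth 28)
  + 246.0.0.0/8 (H5) depth=8
  + 246.231.0.0/16 (H5) depth=16
  + 246.231.1.160/29 (H4) depth=29

== LOOKUPS ==
["H5","H5","H4","H4","H4"]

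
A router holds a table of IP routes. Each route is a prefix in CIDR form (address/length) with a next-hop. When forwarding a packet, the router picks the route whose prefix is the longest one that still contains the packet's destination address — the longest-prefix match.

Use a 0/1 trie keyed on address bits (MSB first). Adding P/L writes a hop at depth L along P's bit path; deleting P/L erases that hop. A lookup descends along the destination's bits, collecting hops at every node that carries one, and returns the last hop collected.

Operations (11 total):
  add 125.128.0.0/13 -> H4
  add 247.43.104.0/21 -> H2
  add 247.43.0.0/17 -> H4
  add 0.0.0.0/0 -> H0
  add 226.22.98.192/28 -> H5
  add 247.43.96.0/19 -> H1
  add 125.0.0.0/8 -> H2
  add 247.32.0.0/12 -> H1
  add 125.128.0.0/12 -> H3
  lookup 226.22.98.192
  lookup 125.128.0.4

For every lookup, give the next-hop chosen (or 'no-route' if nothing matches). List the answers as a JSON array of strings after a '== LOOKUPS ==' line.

Apply in order:
  add 125.128.0.0/13 -> H4 at depth 13
  add 247.43.104.0/21 -> H2 at depth 21
  add 247.43.0.0/17 -> H4 at depth 17
  add 0.0.0.0/0 -> H0 at depth 0
  add 226.22.98.192/28 -> H5 at depth 28
  add 247.43.96.0/19 -> H1 at depth 19
  add 125.0.0.0/8 -> H2 at depth 8
  add 247.32.0.0/12 -> H1 at depth 12
  add 125.128.0.0/12 -> H3 at depth 12
  ? 226.22.98.192  path d0:H0→d1:-→d2:-→d3:-→d4:-→d5:-→d6:-→d7:-→d8:-→d9:-→d10:-→d11:-→d12:-→d13:-→d14:-→d15:-→d16:-→d17:-→d18:-→d19:-→d20:-→d21:-→d22:-→d23:-→d24:-→d25:-→d26:-→d27:-→d28:H5  best=H5
  ? 125.128.0.4  path d0:H0→d1:-→d2:-→d3:-→d4:-→d5:-→d6:-→d7:-→d8:H2→d9:-→d10:-→d11:-→d12:H3→d13:H4  best=H4

== LOOKUPS ==
["H5","H4"]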